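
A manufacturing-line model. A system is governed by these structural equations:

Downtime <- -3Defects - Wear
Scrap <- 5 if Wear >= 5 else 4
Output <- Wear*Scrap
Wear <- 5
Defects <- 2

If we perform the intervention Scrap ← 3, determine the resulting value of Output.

The intervention breaks the incoming arrows to Scrap: Scrap <- 5 if Wear >= 5 else 4 no longer applies, and Scrap = 3.
Output = Wear*Scrap  [with Wear=5, Scrap=3]  = 15

15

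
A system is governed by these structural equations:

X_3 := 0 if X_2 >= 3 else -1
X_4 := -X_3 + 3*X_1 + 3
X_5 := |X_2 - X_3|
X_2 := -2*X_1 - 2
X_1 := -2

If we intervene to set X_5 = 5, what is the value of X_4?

-2

The intervention breaks the incoming arrows to X_5: X_5 := |X_2 - X_3| no longer applies, and X_5 = 5.
Since X_4 is not a descendant of the intervened variable, it is unaffected.
X_2 = -2*X_1 - 2  [with X_1=-2]  = 2
X_3 = 0 if X_2 >= 3 else -1  [with X_2=2]  = -1
X_4 = -X_3 + 3*X_1 + 3  [with X_3=-1, X_1=-2]  = -2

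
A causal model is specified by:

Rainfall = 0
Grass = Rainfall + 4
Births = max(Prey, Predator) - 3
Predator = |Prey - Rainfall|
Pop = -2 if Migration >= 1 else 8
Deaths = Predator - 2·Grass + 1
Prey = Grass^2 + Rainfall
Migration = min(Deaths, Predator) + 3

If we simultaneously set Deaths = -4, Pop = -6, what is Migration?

-1

Under do(Deaths = -4, Pop = -6), each intervened variable's structural equation is replaced by its fixed value.
Grass = Rainfall + 4  [with Rainfall=0]  = 4
Prey = Grass^2 + Rainfall  [with Grass=4, Rainfall=0]  = 16
Predator = |Prey - Rainfall|  [with Prey=16, Rainfall=0]  = 16
Migration = min(Deaths, Predator) + 3  [with Deaths=-4, Predator=16]  = -1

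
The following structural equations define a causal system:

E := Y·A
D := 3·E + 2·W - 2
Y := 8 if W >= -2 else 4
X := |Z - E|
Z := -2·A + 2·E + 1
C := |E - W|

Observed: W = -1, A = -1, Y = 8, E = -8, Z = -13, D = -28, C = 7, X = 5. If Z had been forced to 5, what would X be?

13

do(Z=5) replaces the equation Z := -2·A + 2·E + 1 with the constant Z = 5.
Y = 8 if W >= -2 else 4  [with W=-1]  = 8
E = Y·A  [with Y=8, A=-1]  = -8
X = |Z - E|  [with Z=5, E=-8]  = 13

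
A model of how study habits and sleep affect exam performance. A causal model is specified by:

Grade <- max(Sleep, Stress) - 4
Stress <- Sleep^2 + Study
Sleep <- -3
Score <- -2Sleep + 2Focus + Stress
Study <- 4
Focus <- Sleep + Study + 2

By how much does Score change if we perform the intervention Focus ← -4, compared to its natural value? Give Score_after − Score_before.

Intervening sets Focus = -4 and removes its equation (Focus <- Sleep + Study + 2).
Stress = Sleep^2 + Study  [with Sleep=-3, Study=4]  = 13
Score = -2Sleep + 2Focus + Stress  [with Sleep=-3, Focus=-4, Stress=13]  = 11
Without intervention: Stress = Sleep^2 + Study  [with Sleep=-3, Study=4]  = 13; Focus = Sleep + Study + 2  [with Sleep=-3, Study=4]  = 3; Score = -2Sleep + 2Focus + Stress  [with Sleep=-3, Focus=3, Stress=13]  = 25.
Change = 11 − 25 = -14.

-14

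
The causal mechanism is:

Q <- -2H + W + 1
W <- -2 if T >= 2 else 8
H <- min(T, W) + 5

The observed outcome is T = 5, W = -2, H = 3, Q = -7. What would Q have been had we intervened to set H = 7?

The intervention breaks the incoming arrows to H: H <- min(T, W) + 5 no longer applies, and H = 7.
W = -2 if T >= 2 else 8  [with T=5]  = -2
Q = -2H + W + 1  [with H=7, W=-2]  = -15

-15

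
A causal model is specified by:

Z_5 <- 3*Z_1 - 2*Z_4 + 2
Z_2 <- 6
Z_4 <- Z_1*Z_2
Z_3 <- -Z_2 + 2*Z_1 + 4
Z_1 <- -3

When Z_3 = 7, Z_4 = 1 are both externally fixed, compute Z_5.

Setting Z_3 = 7, Z_4 = 1 by intervention discards those variables' equations.
Z_5 = 3*Z_1 - 2*Z_4 + 2  [with Z_1=-3, Z_4=1]  = -9

-9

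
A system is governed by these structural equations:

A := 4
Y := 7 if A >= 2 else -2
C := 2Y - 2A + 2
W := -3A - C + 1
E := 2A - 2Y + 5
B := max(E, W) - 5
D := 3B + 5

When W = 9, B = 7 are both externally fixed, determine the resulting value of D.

Setting W = 9, B = 7 by intervention discards those variables' equations.
D = 3B + 5  [with B=7]  = 26

26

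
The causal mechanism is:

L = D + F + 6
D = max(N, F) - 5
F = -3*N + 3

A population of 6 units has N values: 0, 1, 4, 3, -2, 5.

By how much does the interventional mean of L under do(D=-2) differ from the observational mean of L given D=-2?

The intervention sets D=-2 in all 6 units regardless of N. Recomputing L per unit gives 7, 4, -5, -2, 13, -8; average 1.5.
E[L|D=-2] averages over only the 2 units with D=-2 (N = 0, 3): L = 7, -2, mean 2.5.
Difference = 1.5 − 2.5 = -1.

-1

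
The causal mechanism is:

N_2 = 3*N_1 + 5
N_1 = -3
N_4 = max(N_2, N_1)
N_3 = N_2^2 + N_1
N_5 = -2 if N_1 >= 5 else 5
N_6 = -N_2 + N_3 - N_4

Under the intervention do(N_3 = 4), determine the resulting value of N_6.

11

The intervention breaks the incoming arrows to N_3: N_3 = N_2^2 + N_1 no longer applies, and N_3 = 4.
N_2 = 3*N_1 + 5  [with N_1=-3]  = -4
N_4 = max(N_2, N_1)  [with N_2=-4, N_1=-3]  = -3
N_6 = -N_2 + N_3 - N_4  [with N_2=-4, N_3=4, N_4=-3]  = 11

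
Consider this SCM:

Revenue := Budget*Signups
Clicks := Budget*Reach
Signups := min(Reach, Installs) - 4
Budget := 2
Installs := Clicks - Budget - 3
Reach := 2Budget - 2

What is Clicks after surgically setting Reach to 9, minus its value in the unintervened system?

14

The intervention breaks the incoming arrows to Reach: Reach := 2Budget - 2 no longer applies, and Reach = 9.
Clicks = Budget*Reach  [with Budget=2, Reach=9]  = 18
Without intervention: Reach = 2Budget - 2  [with Budget=2]  = 2; Clicks = Budget*Reach  [with Budget=2, Reach=2]  = 4.
Change = 18 − 4 = 14.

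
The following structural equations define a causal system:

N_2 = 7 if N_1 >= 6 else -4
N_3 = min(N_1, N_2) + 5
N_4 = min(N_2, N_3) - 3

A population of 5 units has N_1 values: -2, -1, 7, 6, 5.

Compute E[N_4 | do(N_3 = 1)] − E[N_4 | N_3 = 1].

2

Under do(N_3=1), N_3's equation is replaced by N_3=1 for every unit. Per-unit N_4: -7, -7, -2, -2, -7. Mean = -5.
Observing N_3=1 restricts to units where N_3's equation naturally yields 1: N_1 ∈ {-2, -1, 5}. In that subpopulation N_4 = -7, -7, -7, mean -7.
Difference = -5 − (-7) = 2.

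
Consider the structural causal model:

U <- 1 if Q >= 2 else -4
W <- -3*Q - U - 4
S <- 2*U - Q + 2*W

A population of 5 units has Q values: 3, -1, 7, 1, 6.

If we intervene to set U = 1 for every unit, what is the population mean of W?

-14.6

The intervention sets U=1 in all 5 units regardless of Q. Recomputing W per unit gives -14, -2, -26, -8, -23; average -14.6.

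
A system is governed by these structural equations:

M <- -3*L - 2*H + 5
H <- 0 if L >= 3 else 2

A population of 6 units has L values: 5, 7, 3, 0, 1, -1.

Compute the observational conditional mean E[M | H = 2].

Conditioning on H=2 selects the 3 unit(s) with L ∈ {0, 1, -1}. Their M values: 1, -2, 4. Mean = 1.

1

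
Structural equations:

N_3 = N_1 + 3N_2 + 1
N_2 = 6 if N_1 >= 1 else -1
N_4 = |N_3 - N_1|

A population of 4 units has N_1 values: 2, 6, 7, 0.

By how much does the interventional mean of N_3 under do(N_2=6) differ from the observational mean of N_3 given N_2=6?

do(N_2=6) breaks N_2's dependence on N_1. With N_2=6 fixed, N_3 across the units is 21, 25, 26, 19, mean 22.75.
Conditioning on N_2=6 selects the 3 unit(s) with N_1 ∈ {2, 6, 7}. Their N_3 values: 21, 25, 26. Mean = 24.
Difference = 22.75 − 24 = -1.25.

-1.25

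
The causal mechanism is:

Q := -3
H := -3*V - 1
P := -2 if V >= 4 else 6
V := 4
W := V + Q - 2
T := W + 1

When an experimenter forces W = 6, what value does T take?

7

do(W=6) replaces the equation W := V + Q - 2 with the constant W = 6.
T = W + 1  [with W=6]  = 7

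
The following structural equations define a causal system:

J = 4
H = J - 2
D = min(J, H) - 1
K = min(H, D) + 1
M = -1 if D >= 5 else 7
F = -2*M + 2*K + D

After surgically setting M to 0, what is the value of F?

The intervention breaks the incoming arrows to M: M = -1 if D >= 5 else 7 no longer applies, and M = 0.
H = J - 2  [with J=4]  = 2
D = min(J, H) - 1  [with J=4, H=2]  = 1
K = min(H, D) + 1  [with H=2, D=1]  = 2
F = -2*M + 2*K + D  [with M=0, K=2, D=1]  = 5

5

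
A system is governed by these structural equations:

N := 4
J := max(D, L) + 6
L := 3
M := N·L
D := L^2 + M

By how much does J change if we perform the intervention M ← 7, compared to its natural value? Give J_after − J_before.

do(M=7) replaces the equation M := N·L with the constant M = 7.
D = L^2 + M  [with L=3, M=7]  = 16
J = max(D, L) + 6  [with D=16, L=3]  = 22
Without intervention: M = N·L  [with N=4, L=3]  = 12; D = L^2 + M  [with L=3, M=12]  = 21; J = max(D, L) + 6  [with D=21, L=3]  = 27.
Change = 22 − 27 = -5.

-5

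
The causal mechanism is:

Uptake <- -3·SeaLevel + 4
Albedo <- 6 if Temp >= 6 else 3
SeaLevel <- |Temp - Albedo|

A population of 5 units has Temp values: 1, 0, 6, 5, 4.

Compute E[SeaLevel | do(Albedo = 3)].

2.2

Every unit gets Albedo=3 under the intervention. SeaLevel values become 2, 3, 3, 2, 1; E[SeaLevel|do(Albedo=3)] = 2.2.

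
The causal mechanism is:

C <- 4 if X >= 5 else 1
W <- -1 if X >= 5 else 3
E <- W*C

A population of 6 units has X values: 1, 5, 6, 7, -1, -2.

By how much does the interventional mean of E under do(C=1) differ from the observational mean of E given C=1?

Every unit gets C=1 under the intervention. E values become 3, -1, -1, -1, 3, 3; E[E|do(C=1)] = 1.
Observing C=1 restricts to units where C's equation naturally yields 1: X ∈ {1, -1, -2}. In that subpopulation E = 3, 3, 3, mean 3.
Difference = 1 − 3 = -2.

-2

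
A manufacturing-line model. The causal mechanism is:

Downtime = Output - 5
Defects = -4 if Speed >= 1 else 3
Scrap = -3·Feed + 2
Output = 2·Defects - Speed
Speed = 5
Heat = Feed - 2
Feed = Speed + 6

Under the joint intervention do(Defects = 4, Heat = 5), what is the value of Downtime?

The joint intervention fixes Defects = 4, Heat = 5, removing each variable's own equation.
Output = 2·Defects - Speed  [with Defects=4, Speed=5]  = 3
Downtime = Output - 5  [with Output=3]  = -2

-2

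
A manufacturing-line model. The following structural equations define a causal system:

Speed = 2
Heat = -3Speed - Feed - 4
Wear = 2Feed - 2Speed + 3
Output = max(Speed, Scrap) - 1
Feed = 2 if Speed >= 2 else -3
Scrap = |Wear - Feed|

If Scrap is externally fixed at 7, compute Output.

The intervention breaks the incoming arrows to Scrap: Scrap = |Wear - Feed| no longer applies, and Scrap = 7.
Output = max(Speed, Scrap) - 1  [with Speed=2, Scrap=7]  = 6

6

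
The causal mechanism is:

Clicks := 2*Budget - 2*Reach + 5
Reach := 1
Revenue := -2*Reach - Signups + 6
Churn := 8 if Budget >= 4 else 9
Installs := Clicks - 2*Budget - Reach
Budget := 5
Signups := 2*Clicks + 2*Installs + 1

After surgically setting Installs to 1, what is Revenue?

-25

The intervention breaks the incoming arrows to Installs: Installs := Clicks - 2*Budget - Reach no longer applies, and Installs = 1.
Clicks = 2*Budget - 2*Reach + 5  [with Budget=5, Reach=1]  = 13
Signups = 2*Clicks + 2*Installs + 1  [with Clicks=13, Installs=1]  = 29
Revenue = -2*Reach - Signups + 6  [with Reach=1, Signups=29]  = -25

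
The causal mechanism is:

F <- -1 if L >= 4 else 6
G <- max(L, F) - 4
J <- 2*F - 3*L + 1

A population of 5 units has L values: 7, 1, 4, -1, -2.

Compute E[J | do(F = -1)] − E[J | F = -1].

Under do(F=-1), F's equation is replaced by F=-1 for every unit. Per-unit J: -22, -4, -13, 2, 5. Mean = -6.4.
E[J|F=-1] averages over only the 2 units with F=-1 (L = 7, 4): J = -22, -13, mean -17.5.
Difference = -6.4 − (-17.5) = 11.1.

11.1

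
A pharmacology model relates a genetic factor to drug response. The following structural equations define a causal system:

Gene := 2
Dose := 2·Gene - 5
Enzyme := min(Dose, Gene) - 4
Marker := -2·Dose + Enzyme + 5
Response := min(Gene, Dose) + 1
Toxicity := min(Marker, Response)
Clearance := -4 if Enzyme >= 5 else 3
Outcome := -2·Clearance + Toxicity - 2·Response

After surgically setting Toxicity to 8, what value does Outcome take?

2

Intervening sets Toxicity = 8 and removes its equation (Toxicity := min(Marker, Response)).
Dose = 2·Gene - 5  [with Gene=2]  = -1
Enzyme = min(Dose, Gene) - 4  [with Dose=-1, Gene=2]  = -5
Response = min(Gene, Dose) + 1  [with Gene=2, Dose=-1]  = 0
Clearance = -4 if Enzyme >= 5 else 3  [with Enzyme=-5]  = 3
Outcome = -2·Clearance + Toxicity - 2·Response  [with Clearance=3, Toxicity=8, Response=0]  = 2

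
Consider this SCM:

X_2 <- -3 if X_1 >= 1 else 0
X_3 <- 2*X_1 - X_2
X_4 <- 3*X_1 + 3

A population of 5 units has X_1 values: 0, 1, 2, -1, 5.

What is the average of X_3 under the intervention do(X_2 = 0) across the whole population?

2.8

Every unit gets X_2=0 under the intervention. X_3 values become 0, 2, 4, -2, 10; E[X_3|do(X_2=0)] = 2.8.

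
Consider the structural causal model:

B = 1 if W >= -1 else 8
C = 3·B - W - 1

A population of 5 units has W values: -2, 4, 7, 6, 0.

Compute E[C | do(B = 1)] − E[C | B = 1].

1.25

Under do(B=1), B's equation is replaced by B=1 for every unit. Per-unit C: 4, -2, -5, -4, 2. Mean = -1.
Observing B=1 restricts to units where B's equation naturally yields 1: W ∈ {4, 7, 6, 0}. In that subpopulation C = -2, -5, -4, 2, mean -2.25.
Difference = -1 − (-2.25) = 1.25.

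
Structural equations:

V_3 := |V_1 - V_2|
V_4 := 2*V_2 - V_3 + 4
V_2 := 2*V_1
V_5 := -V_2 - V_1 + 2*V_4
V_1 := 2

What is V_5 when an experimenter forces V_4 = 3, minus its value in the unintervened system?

-14

Intervening sets V_4 = 3 and removes its equation (V_4 := 2*V_2 - V_3 + 4).
V_2 = 2*V_1  [with V_1=2]  = 4
V_5 = -V_2 - V_1 + 2*V_4  [with V_2=4, V_1=2, V_4=3]  = 0
Without intervention: V_2 = 2*V_1  [with V_1=2]  = 4; V_3 = |V_1 - V_2|  [with V_1=2, V_2=4]  = 2; V_4 = 2*V_2 - V_3 + 4  [with V_2=4, V_3=2]  = 10; V_5 = -V_2 - V_1 + 2*V_4  [with V_2=4, V_1=2, V_4=10]  = 14.
Change = 0 − 14 = -14.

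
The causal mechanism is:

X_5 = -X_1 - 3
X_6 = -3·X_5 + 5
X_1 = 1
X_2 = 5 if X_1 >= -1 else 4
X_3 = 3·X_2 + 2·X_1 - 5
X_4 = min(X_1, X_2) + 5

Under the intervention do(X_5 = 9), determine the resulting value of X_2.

Under do(X_5=9), the mechanism X_5 = -X_1 - 3 is discarded; X_5 is fixed at 9.
No directed path runs from X_5 to X_2, so X_2 keeps its natural value.
X_2 = 5 if X_1 >= -1 else 4  [with X_1=1]  = 5

5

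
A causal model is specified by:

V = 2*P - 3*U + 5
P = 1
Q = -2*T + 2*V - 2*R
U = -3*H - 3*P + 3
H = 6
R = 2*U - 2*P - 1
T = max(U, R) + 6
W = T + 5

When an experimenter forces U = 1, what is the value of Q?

-4

The intervention breaks the incoming arrows to U: U = -3*H - 3*P + 3 no longer applies, and U = 1.
R = 2*U - 2*P - 1  [with U=1, P=1]  = -1
T = max(U, R) + 6  [with U=1, R=-1]  = 7
V = 2*P - 3*U + 5  [with P=1, U=1]  = 4
Q = -2*T + 2*V - 2*R  [with T=7, V=4, R=-1]  = -4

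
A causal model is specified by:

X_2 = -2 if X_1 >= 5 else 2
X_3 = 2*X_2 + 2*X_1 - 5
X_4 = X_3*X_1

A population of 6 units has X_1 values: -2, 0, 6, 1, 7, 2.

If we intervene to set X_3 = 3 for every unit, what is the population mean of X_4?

do(X_3=3) breaks X_3's dependence on X_1. With X_3=3 fixed, X_4 across the units is -6, 0, 18, 3, 21, 6, mean 7.

7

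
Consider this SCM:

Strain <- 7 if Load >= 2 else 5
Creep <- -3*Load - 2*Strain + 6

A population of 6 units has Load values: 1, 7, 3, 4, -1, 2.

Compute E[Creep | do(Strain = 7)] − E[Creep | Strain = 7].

do(Strain=7) breaks Strain's dependence on Load. With Strain=7 fixed, Creep across the units is -11, -29, -17, -20, -5, -14, mean -16.
Observing Strain=7 restricts to units where Strain's equation naturally yields 7: Load ∈ {7, 3, 4, 2}. In that subpopulation Creep = -29, -17, -20, -14, mean -20.
Difference = -16 − (-20) = 4.

4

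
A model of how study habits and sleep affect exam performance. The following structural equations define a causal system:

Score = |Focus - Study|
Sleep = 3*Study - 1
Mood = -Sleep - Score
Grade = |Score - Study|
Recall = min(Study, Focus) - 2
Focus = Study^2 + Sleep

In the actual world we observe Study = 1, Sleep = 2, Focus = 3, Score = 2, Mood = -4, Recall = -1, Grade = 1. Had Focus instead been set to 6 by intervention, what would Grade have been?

4

The intervention breaks the incoming arrows to Focus: Focus = Study^2 + Sleep no longer applies, and Focus = 6.
Score = |Focus - Study|  [with Focus=6, Study=1]  = 5
Grade = |Score - Study|  [with Score=5, Study=1]  = 4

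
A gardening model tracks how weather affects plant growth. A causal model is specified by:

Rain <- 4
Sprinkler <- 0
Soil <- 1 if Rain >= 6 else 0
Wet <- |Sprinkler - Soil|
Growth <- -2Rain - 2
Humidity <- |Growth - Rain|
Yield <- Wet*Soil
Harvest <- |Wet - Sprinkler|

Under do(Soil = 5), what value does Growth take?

-10

do(Soil=5) replaces the equation Soil <- 1 if Rain >= 6 else 0 with the constant Soil = 5.
Growth is not downstream of the intervention, so its value is determined by the original equations.
Growth = -2Rain - 2  [with Rain=4]  = -10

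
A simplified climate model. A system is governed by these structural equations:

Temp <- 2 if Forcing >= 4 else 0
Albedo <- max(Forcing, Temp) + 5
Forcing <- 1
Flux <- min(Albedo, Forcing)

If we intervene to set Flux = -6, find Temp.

0

The intervention breaks the incoming arrows to Flux: Flux <- min(Albedo, Forcing) no longer applies, and Flux = -6.
Since Temp is not a descendant of the intervened variable, it is unaffected.
Temp = 2 if Forcing >= 4 else 0  [with Forcing=1]  = 0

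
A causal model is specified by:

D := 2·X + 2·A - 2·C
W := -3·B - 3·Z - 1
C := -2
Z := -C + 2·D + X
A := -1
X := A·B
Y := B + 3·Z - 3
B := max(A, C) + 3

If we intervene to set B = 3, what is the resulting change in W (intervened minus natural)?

The intervention breaks the incoming arrows to B: B := max(A, C) + 3 no longer applies, and B = 3.
X = A·B  [with A=-1, B=3]  = -3
D = 2·X + 2·A - 2·C  [with X=-3, A=-1, C=-2]  = -4
Z = -C + 2·D + X  [with C=-2, D=-4, X=-3]  = -9
W = -3·B - 3·Z - 1  [with B=3, Z=-9]  = 17
Without intervention: B = max(A, C) + 3  [with A=-1, C=-2]  = 2; X = A·B  [with A=-1, B=2]  = -2; D = 2·X + 2·A - 2·C  [with X=-2, A=-1, C=-2]  = -2; Z = -C + 2·D + X  [with C=-2, D=-2, X=-2]  = -4; W = -3·B - 3·Z - 1  [with B=2, Z=-4]  = 5.
Change = 17 − 5 = 12.

12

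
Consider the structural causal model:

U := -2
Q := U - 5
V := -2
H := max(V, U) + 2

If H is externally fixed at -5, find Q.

The intervention breaks the incoming arrows to H: H := max(V, U) + 2 no longer applies, and H = -5.
Q is not downstream of the intervention, so its value is determined by the original equations.
Q = U - 5  [with U=-2]  = -7

-7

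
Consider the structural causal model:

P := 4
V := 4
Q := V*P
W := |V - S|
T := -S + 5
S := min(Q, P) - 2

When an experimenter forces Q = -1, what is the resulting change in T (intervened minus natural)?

The intervention breaks the incoming arrows to Q: Q := V*P no longer applies, and Q = -1.
S = min(Q, P) - 2  [with Q=-1, P=4]  = -3
T = -S + 5  [with S=-3]  = 8
Without intervention: Q = V*P  [with V=4, P=4]  = 16; S = min(Q, P) - 2  [with Q=16, P=4]  = 2; T = -S + 5  [with S=2]  = 3.
Change = 8 − 3 = 5.

5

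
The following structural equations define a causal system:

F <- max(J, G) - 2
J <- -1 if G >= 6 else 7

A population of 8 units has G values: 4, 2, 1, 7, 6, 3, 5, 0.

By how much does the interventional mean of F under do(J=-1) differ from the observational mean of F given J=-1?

Every unit gets J=-1 under the intervention. F values become 2, 0, -1, 5, 4, 1, 3, -2; E[F|do(J=-1)] = 1.5.
Observing J=-1 restricts to units where J's equation naturally yields -1: G ∈ {7, 6}. In that subpopulation F = 5, 4, mean 4.5.
Difference = 1.5 − 4.5 = -3.

-3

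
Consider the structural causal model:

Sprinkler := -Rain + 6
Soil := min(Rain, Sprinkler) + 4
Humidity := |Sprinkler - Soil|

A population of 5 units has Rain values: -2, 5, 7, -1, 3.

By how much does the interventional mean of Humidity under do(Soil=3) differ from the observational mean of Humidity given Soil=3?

-1

The intervention sets Soil=3 in all 5 units regardless of Rain. Recomputing Humidity per unit gives 5, 2, 4, 4, 0; average 3.
Observing Soil=3 restricts to units where Soil's equation naturally yields 3: Rain ∈ {7, -1}. In that subpopulation Humidity = 4, 4, mean 4.
Difference = 3 − 4 = -1.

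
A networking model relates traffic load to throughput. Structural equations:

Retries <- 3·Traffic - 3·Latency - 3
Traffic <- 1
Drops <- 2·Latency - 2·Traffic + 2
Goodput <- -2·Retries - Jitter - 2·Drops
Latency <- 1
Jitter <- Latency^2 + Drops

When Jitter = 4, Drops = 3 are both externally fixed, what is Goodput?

The joint intervention fixes Jitter = 4, Drops = 3, removing each variable's own equation.
Retries = 3·Traffic - 3·Latency - 3  [with Traffic=1, Latency=1]  = -3
Goodput = -2·Retries - Jitter - 2·Drops  [with Retries=-3, Jitter=4, Drops=3]  = -4

-4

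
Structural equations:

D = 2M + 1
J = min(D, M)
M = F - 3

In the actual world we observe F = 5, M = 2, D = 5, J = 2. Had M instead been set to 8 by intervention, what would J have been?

Under do(M=8), the mechanism M = F - 3 is discarded; M is fixed at 8.
D = 2M + 1  [with M=8]  = 17
J = min(D, M)  [with D=17, M=8]  = 8

8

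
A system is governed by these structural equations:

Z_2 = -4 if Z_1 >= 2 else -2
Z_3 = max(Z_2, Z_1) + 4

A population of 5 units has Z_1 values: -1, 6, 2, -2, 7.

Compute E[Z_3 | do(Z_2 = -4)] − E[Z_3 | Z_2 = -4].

-2.6

do(Z_2=-4) breaks Z_2's dependence on Z_1. With Z_2=-4 fixed, Z_3 across the units is 3, 10, 6, 2, 11, mean 6.4.
Observing Z_2=-4 restricts to units where Z_2's equation naturally yields -4: Z_1 ∈ {6, 2, 7}. In that subpopulation Z_3 = 10, 6, 11, mean 9.
Difference = 6.4 − 9 = -2.6.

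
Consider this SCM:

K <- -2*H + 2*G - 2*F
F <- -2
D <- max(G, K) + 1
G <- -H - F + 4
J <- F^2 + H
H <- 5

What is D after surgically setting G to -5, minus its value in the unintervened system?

-6

The intervention breaks the incoming arrows to G: G <- -H - F + 4 no longer applies, and G = -5.
K = -2*H + 2*G - 2*F  [with H=5, G=-5, F=-2]  = -16
D = max(G, K) + 1  [with G=-5, K=-16]  = -4
Without intervention: G = -H - F + 4  [with H=5, F=-2]  = 1; K = -2*H + 2*G - 2*F  [with H=5, G=1, F=-2]  = -4; D = max(G, K) + 1  [with G=1, K=-4]  = 2.
Change = -4 − 2 = -6.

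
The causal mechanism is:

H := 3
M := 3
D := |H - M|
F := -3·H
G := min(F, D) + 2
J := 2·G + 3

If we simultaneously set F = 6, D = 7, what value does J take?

The joint intervention fixes F = 6, D = 7, removing each variable's own equation.
G = min(F, D) + 2  [with F=6, D=7]  = 8
J = 2·G + 3  [with G=8]  = 19

19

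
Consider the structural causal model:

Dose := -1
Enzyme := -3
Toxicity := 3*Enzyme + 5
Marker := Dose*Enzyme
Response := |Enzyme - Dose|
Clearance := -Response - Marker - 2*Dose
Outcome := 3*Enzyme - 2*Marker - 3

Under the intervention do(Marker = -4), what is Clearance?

The intervention breaks the incoming arrows to Marker: Marker := Dose*Enzyme no longer applies, and Marker = -4.
Response = |Enzyme - Dose|  [with Enzyme=-3, Dose=-1]  = 2
Clearance = -Response - Marker - 2*Dose  [with Response=2, Marker=-4, Dose=-1]  = 4

4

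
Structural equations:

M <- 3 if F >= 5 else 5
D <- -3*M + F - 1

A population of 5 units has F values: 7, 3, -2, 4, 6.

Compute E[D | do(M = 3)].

-6.4

do(M=3) breaks M's dependence on F. With M=3 fixed, D across the units is -3, -7, -12, -6, -4, mean -6.4.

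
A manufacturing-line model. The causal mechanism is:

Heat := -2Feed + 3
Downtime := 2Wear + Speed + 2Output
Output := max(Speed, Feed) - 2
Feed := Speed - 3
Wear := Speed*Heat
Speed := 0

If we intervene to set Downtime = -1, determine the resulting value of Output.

-2

do(Downtime=-1) replaces the equation Downtime := 2Wear + Speed + 2Output with the constant Downtime = -1.
Since Output is not a descendant of the intervened variable, it is unaffected.
Feed = Speed - 3  [with Speed=0]  = -3
Output = max(Speed, Feed) - 2  [with Speed=0, Feed=-3]  = -2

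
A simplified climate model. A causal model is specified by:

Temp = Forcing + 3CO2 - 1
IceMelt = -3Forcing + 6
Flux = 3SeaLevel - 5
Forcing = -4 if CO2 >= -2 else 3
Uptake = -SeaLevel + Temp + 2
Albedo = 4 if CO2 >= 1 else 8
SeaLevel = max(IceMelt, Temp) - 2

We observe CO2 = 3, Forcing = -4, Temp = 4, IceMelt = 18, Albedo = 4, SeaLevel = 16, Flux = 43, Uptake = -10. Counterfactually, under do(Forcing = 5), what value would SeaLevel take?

11

Under do(Forcing=5), the mechanism Forcing = -4 if CO2 >= -2 else 3 is discarded; Forcing is fixed at 5.
Temp = Forcing + 3CO2 - 1  [with Forcing=5, CO2=3]  = 13
IceMelt = -3Forcing + 6  [with Forcing=5]  = -9
SeaLevel = max(IceMelt, Temp) - 2  [with IceMelt=-9, Temp=13]  = 11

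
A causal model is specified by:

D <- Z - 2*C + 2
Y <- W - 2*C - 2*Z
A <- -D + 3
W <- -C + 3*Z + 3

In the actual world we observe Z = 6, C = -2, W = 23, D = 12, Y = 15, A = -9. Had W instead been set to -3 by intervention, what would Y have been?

do(W=-3) replaces the equation W <- -C + 3*Z + 3 with the constant W = -3.
Y = W - 2*C - 2*Z  [with W=-3, C=-2, Z=6]  = -11

-11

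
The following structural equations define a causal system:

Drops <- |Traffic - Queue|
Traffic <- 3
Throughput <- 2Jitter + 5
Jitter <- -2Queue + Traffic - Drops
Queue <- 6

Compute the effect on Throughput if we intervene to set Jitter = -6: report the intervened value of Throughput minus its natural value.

Intervening sets Jitter = -6 and removes its equation (Jitter <- -2Queue + Traffic - Drops).
Throughput = 2Jitter + 5  [with Jitter=-6]  = -7
Without intervention: Drops = |Traffic - Queue|  [with Traffic=3, Queue=6]  = 3; Jitter = -2Queue + Traffic - Drops  [with Queue=6, Traffic=3, Drops=3]  = -12; Throughput = 2Jitter + 5  [with Jitter=-12]  = -19.
Change = -7 − (-19) = 12.

12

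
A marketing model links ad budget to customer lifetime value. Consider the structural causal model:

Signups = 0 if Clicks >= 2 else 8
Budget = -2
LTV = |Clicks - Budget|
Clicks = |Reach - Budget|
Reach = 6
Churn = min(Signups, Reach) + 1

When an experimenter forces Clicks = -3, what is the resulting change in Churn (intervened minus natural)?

6

do(Clicks=-3) replaces the equation Clicks = |Reach - Budget| with the constant Clicks = -3.
Signups = 0 if Clicks >= 2 else 8  [with Clicks=-3]  = 8
Churn = min(Signups, Reach) + 1  [with Signups=8, Reach=6]  = 7
Without intervention: Clicks = |Reach - Budget|  [with Reach=6, Budget=-2]  = 8; Signups = 0 if Clicks >= 2 else 8  [with Clicks=8]  = 0; Churn = min(Signups, Reach) + 1  [with Signups=0, Reach=6]  = 1.
Change = 7 − 1 = 6.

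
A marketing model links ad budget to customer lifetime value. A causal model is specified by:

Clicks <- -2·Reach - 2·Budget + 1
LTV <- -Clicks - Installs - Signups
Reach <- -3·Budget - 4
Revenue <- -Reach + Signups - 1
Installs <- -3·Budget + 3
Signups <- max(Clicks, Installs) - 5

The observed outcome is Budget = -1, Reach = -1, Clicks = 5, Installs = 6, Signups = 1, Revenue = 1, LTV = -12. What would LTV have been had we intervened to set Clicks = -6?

The intervention breaks the incoming arrows to Clicks: Clicks <- -2·Reach - 2·Budget + 1 no longer applies, and Clicks = -6.
Installs = -3·Budget + 3  [with Budget=-1]  = 6
Signups = max(Clicks, Installs) - 5  [with Clicks=-6, Installs=6]  = 1
LTV = -Clicks - Installs - Signups  [with Clicks=-6, Installs=6, Signups=1]  = -1

-1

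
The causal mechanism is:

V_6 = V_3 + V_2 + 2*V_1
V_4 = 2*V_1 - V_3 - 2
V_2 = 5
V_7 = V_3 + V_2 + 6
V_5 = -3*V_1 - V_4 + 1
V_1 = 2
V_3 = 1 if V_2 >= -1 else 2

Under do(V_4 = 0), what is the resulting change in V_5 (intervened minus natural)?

1

Intervening sets V_4 = 0 and removes its equation (V_4 = 2*V_1 - V_3 - 2).
V_5 = -3*V_1 - V_4 + 1  [with V_1=2, V_4=0]  = -5
Without intervention: V_3 = 1 if V_2 >= -1 else 2  [with V_2=5]  = 1; V_4 = 2*V_1 - V_3 - 2  [with V_1=2, V_3=1]  = 1; V_5 = -3*V_1 - V_4 + 1  [with V_1=2, V_4=1]  = -6.
Change = -5 − (-6) = 1.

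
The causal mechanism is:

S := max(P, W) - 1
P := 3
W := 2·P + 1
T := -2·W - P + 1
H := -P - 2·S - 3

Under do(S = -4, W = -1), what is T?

0

The joint intervention fixes S = -4, W = -1, removing each variable's own equation.
T = -2·W - P + 1  [with W=-1, P=3]  = 0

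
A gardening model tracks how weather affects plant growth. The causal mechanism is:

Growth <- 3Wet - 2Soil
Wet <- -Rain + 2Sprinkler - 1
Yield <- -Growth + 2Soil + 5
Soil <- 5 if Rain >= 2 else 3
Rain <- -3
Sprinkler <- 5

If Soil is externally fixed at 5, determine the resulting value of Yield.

-11

The intervention breaks the incoming arrows to Soil: Soil <- 5 if Rain >= 2 else 3 no longer applies, and Soil = 5.
Wet = -Rain + 2Sprinkler - 1  [with Rain=-3, Sprinkler=5]  = 12
Growth = 3Wet - 2Soil  [with Wet=12, Soil=5]  = 26
Yield = -Growth + 2Soil + 5  [with Growth=26, Soil=5]  = -11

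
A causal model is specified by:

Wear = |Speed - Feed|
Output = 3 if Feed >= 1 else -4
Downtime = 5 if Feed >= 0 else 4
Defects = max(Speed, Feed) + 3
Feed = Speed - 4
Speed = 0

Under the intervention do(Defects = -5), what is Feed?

-4

The intervention breaks the incoming arrows to Defects: Defects = max(Speed, Feed) + 3 no longer applies, and Defects = -5.
Since Feed is not a descendant of the intervened variable, it is unaffected.
Feed = Speed - 4  [with Speed=0]  = -4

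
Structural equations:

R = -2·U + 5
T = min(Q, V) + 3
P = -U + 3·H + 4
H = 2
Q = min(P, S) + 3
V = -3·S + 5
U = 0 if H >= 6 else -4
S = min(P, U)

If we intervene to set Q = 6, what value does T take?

Intervening sets Q = 6 and removes its equation (Q = min(P, S) + 3).
U = 0 if H >= 6 else -4  [with H=2]  = -4
P = -U + 3·H + 4  [with U=-4, H=2]  = 14
S = min(P, U)  [with P=14, U=-4]  = -4
V = -3·S + 5  [with S=-4]  = 17
T = min(Q, V) + 3  [with Q=6, V=17]  = 9

9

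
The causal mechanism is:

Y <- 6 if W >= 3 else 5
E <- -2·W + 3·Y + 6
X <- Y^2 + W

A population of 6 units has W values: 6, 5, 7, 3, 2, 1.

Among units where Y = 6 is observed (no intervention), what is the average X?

41.25

E[X|Y=6] averages over only the 4 units with Y=6 (W = 6, 5, 7, 3): X = 42, 41, 43, 39, mean 41.25.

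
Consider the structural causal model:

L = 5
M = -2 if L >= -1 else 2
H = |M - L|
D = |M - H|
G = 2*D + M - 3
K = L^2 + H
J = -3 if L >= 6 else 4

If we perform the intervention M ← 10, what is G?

do(M=10) replaces the equation M = -2 if L >= -1 else 2 with the constant M = 10.
H = |M - L|  [with M=10, L=5]  = 5
D = |M - H|  [with M=10, H=5]  = 5
G = 2*D + M - 3  [with D=5, M=10]  = 17

17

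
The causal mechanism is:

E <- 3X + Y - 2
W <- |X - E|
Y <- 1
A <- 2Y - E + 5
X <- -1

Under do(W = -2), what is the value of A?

The intervention breaks the incoming arrows to W: W <- |X - E| no longer applies, and W = -2.
Since A is not a descendant of the intervened variable, it is unaffected.
E = 3X + Y - 2  [with X=-1, Y=1]  = -4
A = 2Y - E + 5  [with Y=1, E=-4]  = 11

11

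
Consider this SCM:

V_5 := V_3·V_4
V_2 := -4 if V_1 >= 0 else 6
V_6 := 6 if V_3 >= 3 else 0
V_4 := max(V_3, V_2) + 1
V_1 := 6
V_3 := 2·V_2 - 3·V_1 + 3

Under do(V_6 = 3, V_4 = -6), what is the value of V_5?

138

Setting V_6 = 3, V_4 = -6 by intervention discards those variables' equations.
V_2 = -4 if V_1 >= 0 else 6  [with V_1=6]  = -4
V_3 = 2·V_2 - 3·V_1 + 3  [with V_2=-4, V_1=6]  = -23
V_5 = V_3·V_4  [with V_3=-23, V_4=-6]  = 138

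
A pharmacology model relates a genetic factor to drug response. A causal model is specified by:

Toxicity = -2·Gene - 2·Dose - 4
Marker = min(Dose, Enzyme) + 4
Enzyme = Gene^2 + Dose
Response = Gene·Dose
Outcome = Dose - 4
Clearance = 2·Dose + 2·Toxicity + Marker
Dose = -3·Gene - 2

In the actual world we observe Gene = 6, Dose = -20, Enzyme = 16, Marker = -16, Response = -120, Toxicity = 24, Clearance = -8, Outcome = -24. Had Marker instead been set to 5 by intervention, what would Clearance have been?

The intervention breaks the incoming arrows to Marker: Marker = min(Dose, Enzyme) + 4 no longer applies, and Marker = 5.
Dose = -3·Gene - 2  [with Gene=6]  = -20
Toxicity = -2·Gene - 2·Dose - 4  [with Gene=6, Dose=-20]  = 24
Clearance = 2·Dose + 2·Toxicity + Marker  [with Dose=-20, Toxicity=24, Marker=5]  = 13

13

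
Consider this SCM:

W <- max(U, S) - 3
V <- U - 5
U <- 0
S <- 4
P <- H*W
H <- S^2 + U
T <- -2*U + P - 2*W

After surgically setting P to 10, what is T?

The intervention breaks the incoming arrows to P: P <- H*W no longer applies, and P = 10.
W = max(U, S) - 3  [with U=0, S=4]  = 1
T = -2*U + P - 2*W  [with U=0, P=10, W=1]  = 8

8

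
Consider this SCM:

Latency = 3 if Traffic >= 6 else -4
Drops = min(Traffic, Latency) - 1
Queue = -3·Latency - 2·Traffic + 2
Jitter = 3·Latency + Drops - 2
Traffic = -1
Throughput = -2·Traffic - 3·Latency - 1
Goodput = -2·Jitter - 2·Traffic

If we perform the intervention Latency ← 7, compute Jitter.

do(Latency=7) replaces the equation Latency = 3 if Traffic >= 6 else -4 with the constant Latency = 7.
Drops = min(Traffic, Latency) - 1  [with Traffic=-1, Latency=7]  = -2
Jitter = 3·Latency + Drops - 2  [with Latency=7, Drops=-2]  = 17

17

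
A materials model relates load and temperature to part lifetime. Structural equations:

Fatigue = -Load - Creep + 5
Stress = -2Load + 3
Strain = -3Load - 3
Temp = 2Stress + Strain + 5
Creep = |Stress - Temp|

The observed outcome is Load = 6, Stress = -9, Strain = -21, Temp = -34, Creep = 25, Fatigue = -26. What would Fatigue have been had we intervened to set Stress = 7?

-10

Under do(Stress=7), the mechanism Stress = -2Load + 3 is discarded; Stress is fixed at 7.
Strain = -3Load - 3  [with Load=6]  = -21
Temp = 2Stress + Strain + 5  [with Stress=7, Strain=-21]  = -2
Creep = |Stress - Temp|  [with Stress=7, Temp=-2]  = 9
Fatigue = -Load - Creep + 5  [with Load=6, Creep=9]  = -10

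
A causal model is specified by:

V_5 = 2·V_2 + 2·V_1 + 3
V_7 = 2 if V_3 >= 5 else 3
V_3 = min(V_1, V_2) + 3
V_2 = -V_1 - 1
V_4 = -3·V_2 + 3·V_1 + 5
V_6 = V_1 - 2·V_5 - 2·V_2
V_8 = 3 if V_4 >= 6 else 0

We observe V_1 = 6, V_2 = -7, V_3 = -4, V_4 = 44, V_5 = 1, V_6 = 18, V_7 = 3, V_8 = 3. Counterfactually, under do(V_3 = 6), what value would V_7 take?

2

The intervention breaks the incoming arrows to V_3: V_3 = min(V_1, V_2) + 3 no longer applies, and V_3 = 6.
V_7 = 2 if V_3 >= 5 else 3  [with V_3=6]  = 2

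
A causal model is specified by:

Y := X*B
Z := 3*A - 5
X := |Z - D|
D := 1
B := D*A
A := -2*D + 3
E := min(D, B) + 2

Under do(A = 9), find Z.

Under do(A=9), the mechanism A := -2*D + 3 is discarded; A is fixed at 9.
Z = 3*A - 5  [with A=9]  = 22

22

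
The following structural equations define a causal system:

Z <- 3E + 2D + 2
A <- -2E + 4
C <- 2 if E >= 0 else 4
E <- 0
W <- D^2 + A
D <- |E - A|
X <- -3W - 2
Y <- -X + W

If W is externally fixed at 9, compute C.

2

Under do(W=9), the mechanism W <- D^2 + A is discarded; W is fixed at 9.
Since C is not a descendant of the intervened variable, it is unaffected.
C = 2 if E >= 0 else 4  [with E=0]  = 2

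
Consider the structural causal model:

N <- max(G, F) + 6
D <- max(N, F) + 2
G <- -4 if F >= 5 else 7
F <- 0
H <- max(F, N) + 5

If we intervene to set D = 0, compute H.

The intervention breaks the incoming arrows to D: D <- max(N, F) + 2 no longer applies, and D = 0.
Since H is not a descendant of the intervened variable, it is unaffected.
G = -4 if F >= 5 else 7  [with F=0]  = 7
N = max(G, F) + 6  [with G=7, F=0]  = 13
H = max(F, N) + 5  [with F=0, N=13]  = 18

18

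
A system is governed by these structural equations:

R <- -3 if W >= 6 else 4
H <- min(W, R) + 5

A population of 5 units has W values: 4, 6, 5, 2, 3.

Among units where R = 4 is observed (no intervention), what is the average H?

Conditioning on R=4 selects the 4 unit(s) with W ∈ {4, 5, 2, 3}. Their H values: 9, 9, 7, 8. Mean = 8.25.

8.25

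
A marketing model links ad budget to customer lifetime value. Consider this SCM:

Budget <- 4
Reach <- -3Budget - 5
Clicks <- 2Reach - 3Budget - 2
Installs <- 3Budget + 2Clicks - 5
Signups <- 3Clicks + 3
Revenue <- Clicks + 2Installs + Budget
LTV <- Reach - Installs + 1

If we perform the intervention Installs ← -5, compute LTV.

-11

The intervention breaks the incoming arrows to Installs: Installs <- 3Budget + 2Clicks - 5 no longer applies, and Installs = -5.
Reach = -3Budget - 5  [with Budget=4]  = -17
LTV = Reach - Installs + 1  [with Reach=-17, Installs=-5]  = -11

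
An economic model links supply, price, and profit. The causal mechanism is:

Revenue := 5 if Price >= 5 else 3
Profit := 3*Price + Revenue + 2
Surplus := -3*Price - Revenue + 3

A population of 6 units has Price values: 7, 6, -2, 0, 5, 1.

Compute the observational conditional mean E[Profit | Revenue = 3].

4

E[Profit|Revenue=3] averages over only the 3 units with Revenue=3 (Price = -2, 0, 1): Profit = -1, 5, 8, mean 4.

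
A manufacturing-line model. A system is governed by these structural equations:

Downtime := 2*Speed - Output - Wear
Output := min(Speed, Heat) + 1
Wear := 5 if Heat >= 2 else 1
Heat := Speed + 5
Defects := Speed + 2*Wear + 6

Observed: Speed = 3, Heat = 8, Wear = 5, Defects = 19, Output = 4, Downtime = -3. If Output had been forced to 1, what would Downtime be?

0

The intervention breaks the incoming arrows to Output: Output := min(Speed, Heat) + 1 no longer applies, and Output = 1.
Heat = Speed + 5  [with Speed=3]  = 8
Wear = 5 if Heat >= 2 else 1  [with Heat=8]  = 5
Downtime = 2*Speed - Output - Wear  [with Speed=3, Output=1, Wear=5]  = 0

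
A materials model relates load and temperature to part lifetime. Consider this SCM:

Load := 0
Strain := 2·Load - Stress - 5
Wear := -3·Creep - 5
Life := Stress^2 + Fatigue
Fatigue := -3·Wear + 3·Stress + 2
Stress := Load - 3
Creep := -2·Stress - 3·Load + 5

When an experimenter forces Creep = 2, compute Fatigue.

26

Under do(Creep=2), the mechanism Creep := -2·Stress - 3·Load + 5 is discarded; Creep is fixed at 2.
Stress = Load - 3  [with Load=0]  = -3
Wear = -3·Creep - 5  [with Creep=2]  = -11
Fatigue = -3·Wear + 3·Stress + 2  [with Wear=-11, Stress=-3]  = 26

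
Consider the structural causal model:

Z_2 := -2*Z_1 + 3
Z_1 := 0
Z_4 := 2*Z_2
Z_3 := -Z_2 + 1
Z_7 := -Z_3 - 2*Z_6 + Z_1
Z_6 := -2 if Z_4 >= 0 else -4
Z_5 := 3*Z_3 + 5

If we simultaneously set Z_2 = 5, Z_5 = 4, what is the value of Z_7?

8

The joint intervention fixes Z_2 = 5, Z_5 = 4, removing each variable's own equation.
Z_3 = -Z_2 + 1  [with Z_2=5]  = -4
Z_4 = 2*Z_2  [with Z_2=5]  = 10
Z_6 = -2 if Z_4 >= 0 else -4  [with Z_4=10]  = -2
Z_7 = -Z_3 - 2*Z_6 + Z_1  [with Z_3=-4, Z_6=-2, Z_1=0]  = 8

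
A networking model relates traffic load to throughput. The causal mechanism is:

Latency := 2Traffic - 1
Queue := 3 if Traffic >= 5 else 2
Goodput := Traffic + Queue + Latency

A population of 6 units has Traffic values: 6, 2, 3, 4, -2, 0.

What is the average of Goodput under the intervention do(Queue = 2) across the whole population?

Every unit gets Queue=2 under the intervention. Goodput values become 19, 7, 10, 13, -5, 1; E[Goodput|do(Queue=2)] = 7.5.

7.5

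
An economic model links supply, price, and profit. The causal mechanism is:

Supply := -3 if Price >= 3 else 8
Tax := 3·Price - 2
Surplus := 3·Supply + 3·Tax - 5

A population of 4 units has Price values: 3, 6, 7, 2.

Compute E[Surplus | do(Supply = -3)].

20.5

Every unit gets Supply=-3 under the intervention. Surplus values become 7, 34, 43, -2; E[Surplus|do(Supply=-3)] = 20.5.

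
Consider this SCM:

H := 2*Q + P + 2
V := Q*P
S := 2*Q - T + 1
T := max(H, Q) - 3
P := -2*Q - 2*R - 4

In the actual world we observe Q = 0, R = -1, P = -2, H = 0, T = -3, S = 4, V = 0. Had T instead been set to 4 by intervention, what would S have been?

-3

The intervention breaks the incoming arrows to T: T := max(H, Q) - 3 no longer applies, and T = 4.
S = 2*Q - T + 1  [with Q=0, T=4]  = -3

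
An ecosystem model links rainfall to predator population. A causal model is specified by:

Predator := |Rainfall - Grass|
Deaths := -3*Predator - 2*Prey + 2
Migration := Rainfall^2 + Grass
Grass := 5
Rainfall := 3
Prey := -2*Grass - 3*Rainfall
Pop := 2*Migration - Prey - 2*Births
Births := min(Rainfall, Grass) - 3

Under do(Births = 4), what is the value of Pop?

39

do(Births=4) replaces the equation Births := min(Rainfall, Grass) - 3 with the constant Births = 4.
Prey = -2*Grass - 3*Rainfall  [with Grass=5, Rainfall=3]  = -19
Migration = Rainfall^2 + Grass  [with Rainfall=3, Grass=5]  = 14
Pop = 2*Migration - Prey - 2*Births  [with Migration=14, Prey=-19, Births=4]  = 39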